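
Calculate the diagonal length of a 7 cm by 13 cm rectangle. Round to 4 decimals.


Shape: rectangle (diagonal via Pythagoras)
Sides: 7 cm and 13 cm
Formula: d = sqrt(l^2 + w^2)
l^2 = 49, w^2 = 169
l^2 + w^2 = 218
d = sqrt(218)
d = 14.7648
14.7648 cm


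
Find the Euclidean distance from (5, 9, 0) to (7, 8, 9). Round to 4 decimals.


3D distance between two points
P1 = (5, 9, 0), P2 = (7, 8, 9)
Formula: d = sqrt((x2-x1)^2 + (y2-y1)^2 + (z2-z1)^2)
dx = 7 - 5 = 2
dy = 8 - 9 = -1
dz = 9 - 0 = 9
dx^2 + dy^2 + dz^2 = 4 + 1 + 81 = 86
d = sqrt(86)
d = 9.2736
9.2736 units


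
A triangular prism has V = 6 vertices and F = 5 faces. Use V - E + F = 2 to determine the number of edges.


Polyhedron: triangular prism
Euler's formula for convex polyhedra: V - E + F = 2
Given: V = 6 vertices and F = 5 faces
Solve for E:
E = V + F - 2 = 6 + 5 - 2 = 9
9 edges


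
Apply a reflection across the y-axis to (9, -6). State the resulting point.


Transformation: reflection
Original point: (9, -6)
Rule for reflection over the y-axis: (x, y) -> (-x, y)
Apply: (9, -6) -> (-9, -6)
(-9, -6)


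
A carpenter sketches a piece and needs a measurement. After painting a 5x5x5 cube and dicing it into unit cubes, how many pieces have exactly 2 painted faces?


Large cube: 5 x 5 x 5, cut into unit cubes.
n = 5, so n - 2 = 3
Cubes with 2 painted faces lie along the edges, excluding corners.
A cube has 12 edges; each contributes (n - 2) = 3 such cubes.
Count = 12 * 3 = 36
36 unit cubes


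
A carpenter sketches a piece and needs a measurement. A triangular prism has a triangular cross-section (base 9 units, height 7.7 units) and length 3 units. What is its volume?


Shape: triangular prism
Triangle base = 9 units, triangle height = 7.7 units, prism length L = 3 units
Formula: V = (1/2 * b * h_tri) * L
Cross-section area = 0.5 * 9 * 7.7 = 34.65
V = 34.65 * 3
V = 103.95
103.95 units^3


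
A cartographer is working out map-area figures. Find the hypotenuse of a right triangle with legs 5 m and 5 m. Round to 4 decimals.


Shape: right triangle
Legs a = 5 m, b = 5 m
Formula: c = sqrt(a^2 + b^2)
a^2 = 25, b^2 = 25
a^2 + b^2 = 50
c = sqrt(50)
c = 7.0711
7.0711 m


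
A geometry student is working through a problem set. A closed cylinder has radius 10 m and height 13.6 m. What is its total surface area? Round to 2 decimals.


Shape: closed cylinder
Radius r = 10 m, Height h = 13.6 m
Formula: SA = 2*pi*r^2 + 2*pi*r*h = 2*pi*r*(r + h)
r + h = 23.6
2 * r * (r + h) = 2 * 10 * 23.6 = 472
SA = 472 * pi
SA = 1482.83
1482.83 m^2


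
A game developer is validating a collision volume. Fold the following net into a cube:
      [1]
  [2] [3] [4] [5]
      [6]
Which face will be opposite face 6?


Net: cross layout. Take square 3 as the base (bottom).
Fold the four squares in the horizontal row up around 3: 2 -> left, 4 -> right, 5 wraps to the top.
Fold 1 and 6 up from 3: 1 -> back, 6 -> front.
Opposite pairs are therefore: (1, 6), (2, 4), (3, 5).
Face 6 is opposite face 1.
face 1


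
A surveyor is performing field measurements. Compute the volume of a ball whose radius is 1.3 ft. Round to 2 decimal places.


Shape: sphere
Radius r = 1.3 ft
Formula: V = (4/3) * pi * r^3
r^3 = 2.197
(4/3) * 2.197 = 2.929333
V = 2.929333 * pi
V = 9.2
9.2 ft^3


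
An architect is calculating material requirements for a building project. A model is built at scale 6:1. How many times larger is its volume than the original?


Linear scale factor k = 6
Rule: under a linear scaling by k, volumes scale by k^3.
k^3 = 6 * 6 * 6
k^3 = 36 * 6
k^3 = 216
Volume scales by a factor of 216.
216 (dimensionless)


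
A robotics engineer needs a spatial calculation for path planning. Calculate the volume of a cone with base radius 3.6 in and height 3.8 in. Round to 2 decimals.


Shape: cone
Radius r = 3.6 in, Height h = 3.8 in
Formula: V = (1/3) * pi * r^2 * h
r^2 = 12.96
pi * r^2 * h = pi * 12.96 * 3.8 = 49.248 * pi
V = 49.248 * pi / 3
V = 51.57
51.57 in^3


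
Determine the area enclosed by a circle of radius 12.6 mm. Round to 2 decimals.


Shape: circle
Radius r = 12.6 mm
Formula: A = pi * r^2
r^2 = 12.6^2 = 158.76
A = pi * 158.76
A = 498.76
498.76 mm^2


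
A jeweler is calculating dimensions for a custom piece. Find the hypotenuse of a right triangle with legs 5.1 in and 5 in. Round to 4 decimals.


Shape: right triangle
Legs a = 5.1 in, b = 5 in
Formula: c = sqrt(a^2 + b^2)
a^2 = 26.01, b^2 = 25
a^2 + b^2 = 51.01
c = sqrt(51.01)
c = 7.1421
7.1421 in


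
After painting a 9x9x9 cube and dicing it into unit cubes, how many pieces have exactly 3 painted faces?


Large cube: 9 x 9 x 9, cut into unit cubes.
Cubes with 3 painted faces are at the corners. A cube always has 8 corners.
Count = 8
8 unit cubes


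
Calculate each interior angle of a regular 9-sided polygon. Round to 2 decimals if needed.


Shape: regular nonagon (9 sides)
Formula: interior angle = (n - 2) * 180 / n
(n - 2) = 7
(n - 2) * 180 = 1260
angle = 1260 / 9
angle = 140
140 degrees


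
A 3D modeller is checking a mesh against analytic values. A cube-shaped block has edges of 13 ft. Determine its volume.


Shape: cube
Side s = 13 ft
Formula: V = s^3
V = 13 * 13 * 13
V = 169 * 13
V = 2197
2197 ft^3


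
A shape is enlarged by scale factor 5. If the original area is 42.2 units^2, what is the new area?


Linear scale factor k = 5
Original area = 42.2 units^2
Rule: under a linear scaling by k, areas scale by k^2.
k^2 = 5^2 = 25
New area = 42.2 * 25
New area = 1055
1055 units^2


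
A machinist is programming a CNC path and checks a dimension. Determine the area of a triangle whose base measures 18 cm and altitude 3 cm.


Shape: triangle
Base b = 18 cm, Height h = 3 cm
Formula: A = (1/2) * b * h
A = 0.5 * 18 * 3
A = 0.5 * 54
A = 27
27 cm^2


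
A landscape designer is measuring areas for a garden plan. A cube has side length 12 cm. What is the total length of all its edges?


Shape: cube
Side s = 12 cm
A cube has 12 edges, all equal.
Formula: total edge length = 12 * s
Total = 12 * 12
Total = 144
144 cm


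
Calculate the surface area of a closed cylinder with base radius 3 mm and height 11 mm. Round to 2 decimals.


Shape: closed cylinder
Radius r = 3 mm, Height h = 11 mm
Formula: SA = 2*pi*r^2 + 2*pi*r*h = 2*pi*r*(r + h)
r + h = 14
2 * r * (r + h) = 2 * 3 * 14 = 84
SA = 84 * pi
SA = 263.89
263.89 mm^2


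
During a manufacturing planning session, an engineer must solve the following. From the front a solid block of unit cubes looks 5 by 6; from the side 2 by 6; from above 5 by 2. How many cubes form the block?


Orthographic views of a solid rectangular block:
Front view 5 x 6 -> length = 5, height = 6
Side view 2 x 6 -> width = 2, height = 6 (consistent)
Top view 5 x 2 -> confirms length = 5, width = 2
The block is 5 x 2 x 6.
Total unit cubes = 5 * 2 * 6 = 60
60 unit cubes


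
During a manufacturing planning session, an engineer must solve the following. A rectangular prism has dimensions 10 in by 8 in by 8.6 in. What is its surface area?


Shape: rectangular prism
l = 10 in, w = 8 in, h = 8.6 in
Formula: SA = 2(lw + lh + wh)
lw = 80, lh = 86, wh = 68.8
lw + lh + wh = 234.8
SA = 2 * 234.8
SA = 469.6
469.6 in^2


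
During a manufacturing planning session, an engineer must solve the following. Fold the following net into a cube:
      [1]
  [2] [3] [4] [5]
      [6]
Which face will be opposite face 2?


Net: cross layout. Take square 3 as the base (bottom).
Fold the four squares in the horizontal row up around 3: 2 -> left, 4 -> right, 5 wraps to the top.
Fold 1 and 6 up from 3: 1 -> back, 6 -> front.
Opposite pairs are therefore: (1, 6), (2, 4), (3, 5).
Face 2 is opposite face 4.
face 4


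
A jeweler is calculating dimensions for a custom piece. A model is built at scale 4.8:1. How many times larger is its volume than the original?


Linear scale factor k = 4.8
Rule: under a linear scaling by k, volumes scale by k^3.
k^3 = 4.8 * 4.8 * 4.8
k^3 = 23.04 * 4.8
k^3 = 110.592
Volume scales by a factor of 110.592.
110.592 (dimensionless)


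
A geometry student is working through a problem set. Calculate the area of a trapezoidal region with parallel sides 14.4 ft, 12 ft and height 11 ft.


Shape: trapezoid
Parallel sides a = 14.4 ft, b = 12 ft; Height h = 11 ft
Formula: A = (a + b) * h / 2
a + b = 14.4 + 12 = 26.4
A = 26.4 * 11 / 2
A = 290.4 / 2
A = 145.2
145.2 ft^2


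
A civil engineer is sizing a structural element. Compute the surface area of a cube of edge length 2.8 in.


Shape: cube
Side s = 2.8 in
A cube has 6 square faces.
Formula: SA = 6 * s^2
s^2 = 7.84
SA = 6 * 7.84
SA = 47.04
47.04 in^2


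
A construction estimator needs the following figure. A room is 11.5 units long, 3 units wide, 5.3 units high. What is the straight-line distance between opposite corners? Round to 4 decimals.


Shape: rectangular box (space diagonal)
l = 11.5 units, w = 3 units, h = 5.3 units
Visualize: the diagonal of the base, then a right triangle with that diagonal and the height.
Formula: d = sqrt(l^2 + w^2 + h^2)
l^2 + w^2 + h^2 = 132.25 + 9 + 28.09 = 169.34
d = sqrt(169.34)
d = 13.0131
13.0131 units


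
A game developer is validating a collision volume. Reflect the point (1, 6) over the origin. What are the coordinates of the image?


Transformation: reflection
Original point: (1, 6)
Rule for reflection through the origin: (x, y) -> (-x, -y)
Apply: (1, 6) -> (-1, -6)
(-1, -6)


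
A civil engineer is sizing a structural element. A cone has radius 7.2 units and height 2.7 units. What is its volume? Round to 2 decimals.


Shape: cone
Radius r = 7.2 units, Height h = 2.7 units
Formula: V = (1/3) * pi * r^2 * h
r^2 = 51.84
pi * r^2 * h = pi * 51.84 * 2.7 = 139.968 * pi
V = 139.968 * pi / 3
V = 146.57
146.57 units^3


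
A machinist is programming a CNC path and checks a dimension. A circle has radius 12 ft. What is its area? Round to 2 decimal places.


Shape: circle
Radius r = 12 ft
Formula: A = pi * r^2
r^2 = 12^2 = 144
A = pi * 144
A = 452.39
452.39 ft^2


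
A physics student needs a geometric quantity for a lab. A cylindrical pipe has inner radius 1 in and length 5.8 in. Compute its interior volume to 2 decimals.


Shape: cylinder
Radius r = 1 in, Height h = 5.8 in
Formula: V = pi * r^2 * h
r^2 = 1
V = pi * 1 * 5.8
V = 5.8 * pi
V = 18.22
18.22 in^3


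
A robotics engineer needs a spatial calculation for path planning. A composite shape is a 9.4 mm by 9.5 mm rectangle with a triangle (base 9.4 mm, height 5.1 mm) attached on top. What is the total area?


Composite shape: rectangle + triangle
Rectangle area = 9.4 * 9.5 = 89.3
Triangle area = 0.5 * 9.4 * 5.1 = 23.97
Total = 89.3 + 23.97
Total = 113.27
113.27 mm^2


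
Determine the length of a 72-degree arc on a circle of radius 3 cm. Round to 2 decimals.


Shape: circular arc
Radius r = 3 cm, Angle = 72 degrees
Formula: L = (angle/360) * 2 * pi * r
2 * pi * r = 6 * pi
L = (72/360) * 6 * pi
L = 1.2 * pi
L = 3.77
3.77 cm


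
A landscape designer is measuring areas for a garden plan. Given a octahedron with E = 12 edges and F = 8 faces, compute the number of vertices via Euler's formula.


Polyhedron: octahedron
Euler's formula for convex polyhedra: V - E + F = 2
Given: E = 12 edges and F = 8 faces
Solve for V:
V = 2 + E - F = 2 + 12 - 8 = 6
6 vertices


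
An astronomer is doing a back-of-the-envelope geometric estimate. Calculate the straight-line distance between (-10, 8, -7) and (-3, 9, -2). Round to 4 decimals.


3D distance between two points
P1 = (-10, 8, -7), P2 = (-3, 9, -2)
Formula: d = sqrt((x2-x1)^2 + (y2-y1)^2 + (z2-z1)^2)
dx = -3 - -10 = 7
dy = 9 - 8 = 1
dz = -2 - -7 = 5
dx^2 + dy^2 + dz^2 = 49 + 1 + 25 = 75
d = sqrt(75)
d = 8.6603
8.6603 units


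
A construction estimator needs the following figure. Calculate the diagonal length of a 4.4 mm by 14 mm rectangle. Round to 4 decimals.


Shape: rectangle (diagonal via Pythagoras)
Sides: 4.4 mm and 14 mm
Formula: d = sqrt(l^2 + w^2)
l^2 = 19.36, w^2 = 196
l^2 + w^2 = 215.36
d = sqrt(215.36)
d = 14.6751
14.6751 mm


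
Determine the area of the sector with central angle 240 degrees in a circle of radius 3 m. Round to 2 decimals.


Shape: circular sector
Radius r = 3 m, Angle = 240 degrees
Formula: A = (angle/360) * pi * r^2
r^2 = 9
Fraction of circle = 240/360
A = (240/360) * pi * 9
A = 6 * pi
A = 18.85
18.85 m^2


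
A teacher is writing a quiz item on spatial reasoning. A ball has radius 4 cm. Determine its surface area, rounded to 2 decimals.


Shape: sphere
Radius r = 4 cm
Formula: SA = 4 * pi * r^2
r^2 = 16
SA = 4 * pi * 16
SA = 64 * pi
SA = 201.06
201.06 cm^2


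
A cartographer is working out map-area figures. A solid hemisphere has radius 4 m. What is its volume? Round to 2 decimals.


Shape: hemisphere (half of a sphere)
Radius r = 4 m
Formula: V = (1/2) * (4/3) * pi * r^3 = (2/3) * pi * r^3
r^3 = 64
(2/3) * 64 = 42.666667
V = 42.666667 * pi
V = 134.04
134.04 m^3


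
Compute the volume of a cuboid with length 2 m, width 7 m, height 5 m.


Shape: rectangular prism
l = 2 m, w = 7 m, h = 5 m
Formula: V = l * w * h
V = 2 * 7 * 5
V = 14 * 5
V = 70
70 m^3


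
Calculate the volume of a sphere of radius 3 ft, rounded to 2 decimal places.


Shape: sphere
Radius r = 3 ft
Formula: V = (4/3) * pi * r^3
r^3 = 27
(4/3) * 27 = 36
V = 36 * pi
V = 113.1
113.1 ft^3


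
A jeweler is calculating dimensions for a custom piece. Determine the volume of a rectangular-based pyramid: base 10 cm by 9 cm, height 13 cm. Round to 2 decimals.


Shape: rectangular pyramid
Base: 10 cm x 9 cm, Height h = 13 cm
Formula: V = (1/3) * base_area * h
base_area = 10 * 9 = 90
base_area * h = 90 * 13 = 1170
V = 1170 / 3
V = 390
390 cm^3


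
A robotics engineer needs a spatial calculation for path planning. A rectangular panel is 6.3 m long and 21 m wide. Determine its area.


Shape: rectangle
Length l = 6.3 m, Width w = 21 m
Formula: A = l * w
A = 6.3 * 21
A = 132.3
132.3 m^2


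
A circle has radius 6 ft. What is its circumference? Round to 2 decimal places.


Shape: circle
Radius r = 6 ft
Formula: C = 2 * pi * r
C = 2 * pi * 6
C = 12 * pi
C = 37.7
37.7 ft


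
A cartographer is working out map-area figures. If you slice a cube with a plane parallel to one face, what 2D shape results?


Solid: cube
Cutting plane: parallel to one face
Visualize the intersection of the plane with the solid's surface.
The boundary of the cut region is a square.
square


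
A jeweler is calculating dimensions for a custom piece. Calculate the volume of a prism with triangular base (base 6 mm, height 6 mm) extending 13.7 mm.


Shape: triangular prism
Triangle base = 6 mm, triangle height = 6 mm, prism length L = 13.7 mm
Formula: V = (1/2 * b * h_tri) * L
Cross-section area = 0.5 * 6 * 6 = 18
V = 18 * 13.7
V = 246.6
246.6 mm^3


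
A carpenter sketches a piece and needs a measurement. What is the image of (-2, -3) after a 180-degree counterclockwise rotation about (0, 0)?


Transformation: rotation about the origin
Original point: (-2, -3)
Rule for 180 deg: (x, y) -> (-x, -y)
Apply: (-2, -3) -> (2, 3)
(2, 3)


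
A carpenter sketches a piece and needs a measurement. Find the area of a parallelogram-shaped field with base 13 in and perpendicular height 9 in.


Shape: parallelogram
Base b = 13 in, Height h = 9 in
Formula: A = b * h
A = 13 * 9
A = 117
117 in^2


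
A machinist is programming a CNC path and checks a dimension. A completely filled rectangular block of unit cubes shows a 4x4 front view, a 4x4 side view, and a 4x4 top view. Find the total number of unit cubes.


Orthographic views of a solid rectangular block:
Front view 4 x 4 -> length = 4, height = 4
Side view 4 x 4 -> width = 4, height = 4 (consistent)
Top view 4 x 4 -> confirms length = 4, width = 4
The block is 4 x 4 x 4.
Total unit cubes = 4 * 4 * 4 = 64
64 unit cubes


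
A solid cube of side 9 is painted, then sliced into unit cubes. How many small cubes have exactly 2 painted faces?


Large cube: 9 x 9 x 9, cut into unit cubes.
n = 9, so n - 2 = 7
Cubes with 2 painted faces lie along the edges, excluding corners.
A cube has 12 edges; each contributes (n - 2) = 7 such cubes.
Count = 12 * 7 = 84
84 unit cubes


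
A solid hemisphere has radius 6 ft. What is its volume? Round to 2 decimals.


Shape: hemisphere (half of a sphere)
Radius r = 6 ft
Formula: V = (1/2) * (4/3) * pi * r^3 = (2/3) * pi * r^3
r^3 = 216
(2/3) * 216 = 144
V = 144 * pi
V = 452.39
452.39 ft^3


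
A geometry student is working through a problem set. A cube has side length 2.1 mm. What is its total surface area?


Shape: cube
Side s = 2.1 mm
A cube has 6 square faces.
Formula: SA = 6 * s^2
s^2 = 4.41
SA = 6 * 4.41
SA = 26.46
26.46 mm^2


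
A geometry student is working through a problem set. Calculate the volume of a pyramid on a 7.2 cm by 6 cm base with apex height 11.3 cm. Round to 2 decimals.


Shape: rectangular pyramid
Base: 7.2 cm x 6 cm, Height h = 11.3 cm
Formula: V = (1/3) * base_area * h
base_area = 7.2 * 6 = 43.2
base_area * h = 43.2 * 11.3 = 488.16
V = 488.16 / 3
V = 162.72
162.72 cm^3


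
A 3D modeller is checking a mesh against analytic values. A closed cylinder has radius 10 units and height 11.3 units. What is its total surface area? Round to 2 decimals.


Shape: closed cylinder
Radius r = 10 units, Height h = 11.3 units
Formula: SA = 2*pi*r^2 + 2*pi*r*h = 2*pi*r*(r + h)
r + h = 21.3
2 * r * (r + h) = 2 * 10 * 21.3 = 426
SA = 426 * pi
SA = 1338.32
1338.32 units^2


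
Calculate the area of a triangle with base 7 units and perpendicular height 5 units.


Shape: triangle
Base b = 7 units, Height h = 5 units
Formula: A = (1/2) * b * h
A = 0.5 * 7 * 5
A = 0.5 * 35
A = 17.5
17.5 units^2


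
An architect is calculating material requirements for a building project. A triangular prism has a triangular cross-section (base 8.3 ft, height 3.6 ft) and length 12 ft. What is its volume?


Shape: triangular prism
Triangle base = 8.3 ft, triangle height = 3.6 ft, prism length L = 12 ft
Formula: V = (1/2 * b * h_tri) * L
Cross-section area = 0.5 * 8.3 * 3.6 = 14.94
V = 14.94 * 12
V = 179.28
179.28 ft^3


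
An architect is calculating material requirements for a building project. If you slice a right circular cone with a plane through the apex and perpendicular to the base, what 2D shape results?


Solid: right circular cone
Cutting plane: through the apex and perpendicular to the base
Visualize the intersection of the plane with the solid's surface.
The boundary of the cut region is a isosceles triangle.
isosceles triangle


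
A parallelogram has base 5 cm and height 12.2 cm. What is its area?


Shape: parallelogram
Base b = 5 cm, Height h = 12.2 cm
Formula: A = b * h
A = 5 * 12.2
A = 61
61 cm^2


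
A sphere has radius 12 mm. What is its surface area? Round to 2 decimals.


Shape: sphere
Radius r = 12 mm
Formula: SA = 4 * pi * r^2
r^2 = 144
SA = 4 * pi * 144
SA = 576 * pi
SA = 1809.56
1809.56 mm^2


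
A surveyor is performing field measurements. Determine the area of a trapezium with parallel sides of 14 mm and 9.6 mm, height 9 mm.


Shape: trapezoid
Parallel sides a = 14 mm, b = 9.6 mm; Height h = 9 mm
Formula: A = (a + b) * h / 2
a + b = 14 + 9.6 = 23.6
A = 23.6 * 9 / 2
A = 212.4 / 2
A = 106.2
106.2 mm^2


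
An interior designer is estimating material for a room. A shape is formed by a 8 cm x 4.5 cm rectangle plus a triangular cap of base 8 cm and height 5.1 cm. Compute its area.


Composite shape: rectangle + triangle
Rectangle area = 8 * 4.5 = 36
Triangle area = 0.5 * 8 * 5.1 = 20.4
Total = 36 + 20.4
Total = 56.4
56.4 cm^2


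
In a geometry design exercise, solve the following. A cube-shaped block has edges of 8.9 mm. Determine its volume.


Shape: cube
Side s = 8.9 mm
Formula: V = s^3
V = 8.9 * 8.9 * 8.9
V = 79.21 * 8.9
V = 704.969
704.969 mm^3


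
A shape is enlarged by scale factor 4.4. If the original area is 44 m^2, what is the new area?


Linear scale factor k = 4.4
Original area = 44 m^2
Rule: under a linear scaling by k, areas scale by k^2.
k^2 = 4.4^2 = 19.36
New area = 44 * 19.36
New area = 851.84
851.84 m^2


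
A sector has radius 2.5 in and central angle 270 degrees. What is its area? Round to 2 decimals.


Shape: circular sector
Radius r = 2.5 in, Angle = 270 degrees
Formula: A = (angle/360) * pi * r^2
r^2 = 6.25
Fraction of circle = 270/360
A = (270/360) * pi * 6.25
A = 4.6875 * pi
A = 14.73
14.73 in^2


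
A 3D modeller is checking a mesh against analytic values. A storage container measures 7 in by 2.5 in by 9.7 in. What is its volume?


Shape: rectangular prism
l = 7 in, w = 2.5 in, h = 9.7 in
Formula: V = l * w * h
V = 7 * 2.5 * 9.7
V = 17.5 * 9.7
V = 169.75
169.75 in^3


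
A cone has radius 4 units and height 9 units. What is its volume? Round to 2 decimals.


Shape: cone
Radius r = 4 units, Height h = 9 units
Formula: V = (1/3) * pi * r^2 * h
r^2 = 16
pi * r^2 * h = pi * 16 * 9 = 144 * pi
V = 144 * pi / 3
V = 150.8
150.8 units^3


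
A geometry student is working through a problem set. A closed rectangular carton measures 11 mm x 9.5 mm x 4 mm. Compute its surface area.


Shape: rectangular prism
l = 11 mm, w = 9.5 mm, h = 4 mm
Formula: SA = 2(lw + lh + wh)
lw = 104.5, lh = 44, wh = 38
lw + lh + wh = 186.5
SA = 2 * 186.5
SA = 373
373 mm^2


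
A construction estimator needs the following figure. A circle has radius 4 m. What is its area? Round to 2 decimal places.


Shape: circle
Radius r = 4 m
Formula: A = pi * r^2
r^2 = 4^2 = 16
A = pi * 16
A = 50.27
50.27 m^2


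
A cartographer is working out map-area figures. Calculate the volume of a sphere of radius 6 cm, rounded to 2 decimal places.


Shape: sphere
Radius r = 6 cm
Formula: V = (4/3) * pi * r^3
r^3 = 216
(4/3) * 216 = 288
V = 288 * pi
V = 904.78
904.78 cm^3


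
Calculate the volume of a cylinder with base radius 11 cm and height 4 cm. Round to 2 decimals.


Shape: cylinder
Radius r = 11 cm, Height h = 4 cm
Formula: V = pi * r^2 * h
r^2 = 121
V = pi * 121 * 4
V = 484 * pi
V = 1520.53
1520.53 cm^3


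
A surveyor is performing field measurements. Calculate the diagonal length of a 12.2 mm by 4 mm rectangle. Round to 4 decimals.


Shape: rectangle (diagonal via Pythagoras)
Sides: 12.2 mm and 4 mm
Formula: d = sqrt(l^2 + w^2)
l^2 = 148.84, w^2 = 16
l^2 + w^2 = 164.84
d = sqrt(164.84)
d = 12.839
12.839 mm


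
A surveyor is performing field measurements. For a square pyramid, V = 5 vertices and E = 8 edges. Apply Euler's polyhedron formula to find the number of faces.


Polyhedron: square pyramid
Euler's formula for convex polyhedra: V - E + F = 2
Given: V = 5 vertices and E = 8 edges
Solve for F:
F = 2 + E - V = 2 + 8 - 5 = 5
5 faces


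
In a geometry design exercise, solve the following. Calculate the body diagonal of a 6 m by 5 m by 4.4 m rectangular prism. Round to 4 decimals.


Shape: rectangular box (space diagonal)
l = 6 m, w = 5 m, h = 4.4 m
Visualize: the diagonal of the base, then a right triangle with that diagonal and the height.
Formula: d = sqrt(l^2 + w^2 + h^2)
l^2 + w^2 + h^2 = 36 + 25 + 19.36 = 80.36
d = sqrt(80.36)
d = 8.9644
8.9644 m


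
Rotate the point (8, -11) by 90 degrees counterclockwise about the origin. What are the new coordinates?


Transformation: rotation about the origin
Original point: (8, -11)
Rule for 90 deg counterclockwise: (x, y) -> (-y, x)
Apply: (8, -11) -> (11, 8)
(11, 8)


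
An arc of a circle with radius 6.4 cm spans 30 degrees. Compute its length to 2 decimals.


Shape: circular arc
Radius r = 6.4 cm, Angle = 30 degrees
Formula: L = (angle/360) * 2 * pi * r
2 * pi * r = 12.8 * pi
L = (30/360) * 12.8 * pi
L = 1.066667 * pi
L = 3.35
3.35 cm


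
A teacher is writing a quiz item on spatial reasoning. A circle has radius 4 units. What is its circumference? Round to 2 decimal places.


Shape: circle
Radius r = 4 units
Formula: C = 2 * pi * r
C = 2 * pi * 4
C = 8 * pi
C = 25.13
25.13 units


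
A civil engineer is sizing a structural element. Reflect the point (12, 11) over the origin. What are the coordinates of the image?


Transformation: reflection
Original point: (12, 11)
Rule for reflection through the origin: (x, y) -> (-x, -y)
Apply: (12, 11) -> (-12, -11)
(-12, -11)


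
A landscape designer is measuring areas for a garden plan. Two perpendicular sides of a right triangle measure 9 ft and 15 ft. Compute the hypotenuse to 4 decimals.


Shape: right triangle
Legs a = 9 ft, b = 15 ft
Formula: c = sqrt(a^2 + b^2)
a^2 = 81, b^2 = 225
a^2 + b^2 = 306
c = sqrt(306)
c = 17.4929
17.4929 ft


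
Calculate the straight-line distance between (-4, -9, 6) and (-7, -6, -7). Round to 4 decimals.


3D distance between two points
P1 = (-4, -9, 6), P2 = (-7, -6, -7)
Formula: d = sqrt((x2-x1)^2 + (y2-y1)^2 + (z2-z1)^2)
dx = -7 - -4 = -3
dy = -6 - -9 = 3
dz = -7 - 6 = -13
dx^2 + dy^2 + dz^2 = 9 + 9 + 169 = 187
d = sqrt(187)
d = 13.6748
13.6748 units


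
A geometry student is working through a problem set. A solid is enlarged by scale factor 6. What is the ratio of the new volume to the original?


Linear scale factor k = 6
Rule: under a linear scaling by k, volumes scale by k^3.
k^3 = 6 * 6 * 6
k^3 = 36 * 6
k^3 = 216
Volume scales by a factor of 216.
216 (dimensionless)


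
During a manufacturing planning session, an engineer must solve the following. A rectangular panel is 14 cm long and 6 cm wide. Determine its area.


Shape: rectangle
Length l = 14 cm, Width w = 6 cm
Formula: A = l * w
A = 14 * 6
A = 84
84 cm^2


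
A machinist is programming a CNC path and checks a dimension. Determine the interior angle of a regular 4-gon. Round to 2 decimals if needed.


Shape: regular square (4 sides)
Formula: interior angle = (n - 2) * 180 / n
(n - 2) = 2
(n - 2) * 180 = 360
angle = 360 / 4
angle = 90
90 degrees


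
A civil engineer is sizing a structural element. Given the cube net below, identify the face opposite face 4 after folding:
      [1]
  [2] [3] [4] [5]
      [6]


Net: cross layout. Take square 3 as the base (bottom).
Fold the four squares in the horizontal row up around 3: 2 -> left, 4 -> right, 5 wraps to the top.
Fold 1 and 6 up from 3: 1 -> back, 6 -> front.
Opposite pairs are therefore: (1, 6), (2, 4), (3, 5).
Face 4 is opposite face 2.
face 2


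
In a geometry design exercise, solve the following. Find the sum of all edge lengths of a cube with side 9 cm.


Shape: cube
Side s = 9 cm
A cube has 12 edges, all equal.
Formula: total edge length = 12 * s
Total = 12 * 9
Total = 108
108 cm


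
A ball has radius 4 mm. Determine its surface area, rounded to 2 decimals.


Shape: sphere
Radius r = 4 mm
Formula: SA = 4 * pi * r^2
r^2 = 16
SA = 4 * pi * 16
SA = 64 * pi
SA = 201.06
201.06 mm^2


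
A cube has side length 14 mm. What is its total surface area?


Shape: cube
Side s = 14 mm
A cube has 6 square faces.
Formula: SA = 6 * s^2
s^2 = 196
SA = 6 * 196
SA = 1176
1176 mm^2


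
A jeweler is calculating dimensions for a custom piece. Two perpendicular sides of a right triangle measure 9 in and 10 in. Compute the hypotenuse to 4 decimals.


Shape: right triangle
Legs a = 9 in, b = 10 in
Formula: c = sqrt(a^2 + b^2)
a^2 = 81, b^2 = 100
a^2 + b^2 = 181
c = sqrt(181)
c = 13.4536
13.4536 in


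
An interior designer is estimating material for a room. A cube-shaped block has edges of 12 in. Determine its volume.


Shape: cube
Side s = 12 in
Formula: V = s^3
V = 12 * 12 * 12
V = 144 * 12
V = 1728
1728 in^3


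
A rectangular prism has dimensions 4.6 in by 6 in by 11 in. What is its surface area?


Shape: rectangular prism
l = 4.6 in, w = 6 in, h = 11 in
Formula: SA = 2(lw + lh + wh)
lw = 27.6, lh = 50.6, wh = 66
lw + lh + wh = 144.2
SA = 2 * 144.2
SA = 288.4
288.4 in^2


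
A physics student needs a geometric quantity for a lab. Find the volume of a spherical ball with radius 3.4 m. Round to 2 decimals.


Shape: sphere
Radius r = 3.4 m
Formula: V = (4/3) * pi * r^3
r^3 = 39.304
(4/3) * 39.304 = 52.405333
V = 52.405333 * pi
V = 164.64
164.64 m^3


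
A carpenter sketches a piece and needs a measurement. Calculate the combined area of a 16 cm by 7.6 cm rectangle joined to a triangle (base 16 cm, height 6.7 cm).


Composite shape: rectangle + triangle
Rectangle area = 16 * 7.6 = 121.6
Triangle area = 0.5 * 16 * 6.7 = 53.6
Total = 121.6 + 53.6
Total = 175.2
175.2 cm^2


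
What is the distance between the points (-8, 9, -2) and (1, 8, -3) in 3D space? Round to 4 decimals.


3D distance between two points
P1 = (-8, 9, -2), P2 = (1, 8, -3)
Formula: d = sqrt((x2-x1)^2 + (y2-y1)^2 + (z2-z1)^2)
dx = 1 - -8 = 9
dy = 8 - 9 = -1
dz = -3 - -2 = -1
dx^2 + dy^2 + dz^2 = 81 + 1 + 1 = 83
d = sqrt(83)
d = 9.1104
9.1104 units


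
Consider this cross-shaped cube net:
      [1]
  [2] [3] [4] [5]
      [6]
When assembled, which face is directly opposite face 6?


Net: cross layout. Take square 3 as the base (bottom).
Fold the four squares in the horizontal row up around 3: 2 -> left, 4 -> right, 5 wraps to the top.
Fold 1 and 6 up from 3: 1 -> back, 6 -> front.
Opposite pairs are therefore: (1, 6), (2, 4), (3, 5).
Face 6 is opposite face 1.
face 1


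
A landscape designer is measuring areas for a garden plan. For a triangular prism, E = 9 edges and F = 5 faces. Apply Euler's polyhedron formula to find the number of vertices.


Polyhedron: triangular prism
Euler's formula for convex polyhedra: V - E + F = 2
Given: E = 9 edges and F = 5 faces
Solve for V:
V = 2 + E - F = 2 + 9 - 5 = 6
6 vertices


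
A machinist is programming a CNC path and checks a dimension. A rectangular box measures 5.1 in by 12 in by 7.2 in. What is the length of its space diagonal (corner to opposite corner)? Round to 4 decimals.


Shape: rectangular box (space diagonal)
l = 5.1 in, w = 12 in, h = 7.2 in
Visualize: the diagonal of the base, then a right triangle with that diagonal and the height.
Formula: d = sqrt(l^2 + w^2 + h^2)
l^2 + w^2 + h^2 = 26.01 + 144 + 51.84 = 221.85
d = sqrt(221.85)
d = 14.8946
14.8946 in


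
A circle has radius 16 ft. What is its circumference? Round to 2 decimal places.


Shape: circle
Radius r = 16 ft
Formula: C = 2 * pi * r
C = 2 * pi * 16
C = 32 * pi
C = 100.53
100.53 ft


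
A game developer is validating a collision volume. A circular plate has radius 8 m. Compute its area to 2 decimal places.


Shape: circle
Radius r = 8 m
Formula: A = pi * r^2
r^2 = 8^2 = 64
A = pi * 64
A = 201.06
201.06 m^2


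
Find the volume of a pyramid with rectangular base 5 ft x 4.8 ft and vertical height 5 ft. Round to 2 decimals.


Shape: rectangular pyramid
Base: 5 ft x 4.8 ft, Height h = 5 ft
Formula: V = (1/3) * base_area * h
base_area = 5 * 4.8 = 24
base_area * h = 24 * 5 = 120
V = 120 / 3
V = 40
40 ft^3


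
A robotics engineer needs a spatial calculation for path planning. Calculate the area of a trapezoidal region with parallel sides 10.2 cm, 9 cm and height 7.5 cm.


Shape: trapezoid
Parallel sides a = 10.2 cm, b = 9 cm; Height h = 7.5 cm
Formula: A = (a + b) * h / 2
a + b = 10.2 + 9 = 19.2
A = 19.2 * 7.5 / 2
A = 144 / 2
A = 72
72 cm^2


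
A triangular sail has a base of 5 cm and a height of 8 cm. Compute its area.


Shape: triangle
Base b = 5 cm, Height h = 8 cm
Formula: A = (1/2) * b * h
A = 0.5 * 5 * 8
A = 0.5 * 40
A = 20
20 cm^2


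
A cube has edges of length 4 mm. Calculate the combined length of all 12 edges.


Shape: cube
Side s = 4 mm
A cube has 12 edges, all equal.
Formula: total edge length = 12 * s
Total = 12 * 4
Total = 48
48 mm


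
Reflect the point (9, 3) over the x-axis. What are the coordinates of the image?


Transformation: reflection
Original point: (9, 3)
Rule for reflection over the x-axis: (x, y) -> (x, -y)
Apply: (9, 3) -> (9, -3)
(9, -3)


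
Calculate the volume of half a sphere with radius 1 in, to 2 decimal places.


Shape: hemisphere (half of a sphere)
Radius r = 1 in
Formula: V = (1/2) * (4/3) * pi * r^3 = (2/3) * pi * r^3
r^3 = 1
(2/3) * 1 = 0.666667
V = 0.666667 * pi
V = 2.09
2.09 in^3


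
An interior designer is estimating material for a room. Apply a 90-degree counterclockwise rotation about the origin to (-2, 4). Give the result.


Transformation: rotation about the origin
Original point: (-2, 4)
Rule for 90 deg counterclockwise: (x, y) -> (-y, x)
Apply: (-2, 4) -> (-4, -2)
(-4, -2)


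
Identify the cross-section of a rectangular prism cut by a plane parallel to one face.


Solid: rectangular prism
Cutting plane: parallel to one face
Visualize the intersection of the plane with the solid's surface.
The boundary of the cut region is a rectangle.
rectangle


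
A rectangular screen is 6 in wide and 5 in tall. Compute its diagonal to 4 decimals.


Shape: rectangle (diagonal via Pythagoras)
Sides: 6 in and 5 in
Formula: d = sqrt(l^2 + w^2)
l^2 = 36, w^2 = 25
l^2 + w^2 = 61
d = sqrt(61)
d = 7.8102
7.8102 in


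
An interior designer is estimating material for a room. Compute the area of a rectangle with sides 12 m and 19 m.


Shape: rectangle
Length l = 12 m, Width w = 19 m
Formula: A = l * w
A = 12 * 19
A = 228
228 m^2


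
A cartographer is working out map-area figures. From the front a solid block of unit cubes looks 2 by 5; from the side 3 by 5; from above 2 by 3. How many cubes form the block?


Orthographic views of a solid rectangular block:
Front view 2 x 5 -> length = 2, height = 5
Side view 3 x 5 -> width = 3, height = 5 (consistent)
Top view 2 x 3 -> confirms length = 2, width = 3
The block is 2 x 3 x 5.
Total unit cubes = 2 * 3 * 5 = 30
30 unit cubes


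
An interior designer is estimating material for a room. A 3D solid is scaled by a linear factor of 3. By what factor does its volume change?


Linear scale factor k = 3
Rule: under a linear scaling by k, volumes scale by k^3.
k^3 = 3 * 3 * 3
k^3 = 9 * 3
k^3 = 27
Volume scales by a factor of 27.
27 (dimensionless)


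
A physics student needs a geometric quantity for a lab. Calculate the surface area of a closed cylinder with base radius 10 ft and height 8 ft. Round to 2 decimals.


Shape: closed cylinder
Radius r = 10 ft, Height h = 8 ft
Formula: SA = 2*pi*r^2 + 2*pi*r*h = 2*pi*r*(r + h)
r + h = 18
2 * r * (r + h) = 2 * 10 * 18 = 360
SA = 360 * pi
SA = 1130.97
1130.97 ft^2


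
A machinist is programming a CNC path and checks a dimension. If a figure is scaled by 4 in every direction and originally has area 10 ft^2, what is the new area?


Linear scale factor k = 4
Original area = 10 ft^2
Rule: under a linear scaling by k, areas scale by k^2.
k^2 = 4^2 = 16
New area = 10 * 16
New area = 160
160 ft^2


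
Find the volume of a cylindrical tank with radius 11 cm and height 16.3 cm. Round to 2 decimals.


Shape: cylinder
Radius r = 11 cm, Height h = 16.3 cm
Formula: V = pi * r^2 * h
r^2 = 121
V = pi * 121 * 16.3
V = 1972.3 * pi
V = 6196.16
6196.16 cm^3


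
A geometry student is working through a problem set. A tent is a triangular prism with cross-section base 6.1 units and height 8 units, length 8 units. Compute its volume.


Shape: triangular prism
Triangle base = 6.1 units, triangle height = 8 units, prism length L = 8 units
Formula: V = (1/2 * b * h_tri) * L
Cross-section area = 0.5 * 6.1 * 8 = 24.4
V = 24.4 * 8
V = 195.2
195.2 units^3


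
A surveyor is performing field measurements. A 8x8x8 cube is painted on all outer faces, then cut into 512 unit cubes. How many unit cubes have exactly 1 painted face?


Large cube: 8 x 8 x 8, cut into unit cubes.
n = 8, so n - 2 = 6
Cubes with 1 painted face lie in the interior of each face.
A cube has 6 faces; each contributes (n - 2)^2 = 36 such cubes.
Count = 6 * 36 = 216
216 unit cubes


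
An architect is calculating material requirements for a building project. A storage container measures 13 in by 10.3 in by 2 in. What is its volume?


Shape: rectangular prism
l = 13 in, w = 10.3 in, h = 2 in
Formula: V = l * w * h
V = 13 * 10.3 * 2
V = 133.9 * 2
V = 267.8
267.8 in^3


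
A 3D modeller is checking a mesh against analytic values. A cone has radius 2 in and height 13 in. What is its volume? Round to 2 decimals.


Shape: cone
Radius r = 2 in, Height h = 13 in
Formula: V = (1/3) * pi * r^2 * h
r^2 = 4
pi * r^2 * h = pi * 4 * 13 = 52 * pi
V = 52 * pi / 3
V = 54.45
54.45 in^3


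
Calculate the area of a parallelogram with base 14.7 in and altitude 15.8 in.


Shape: parallelogram
Base b = 14.7 in, Height h = 15.8 in
Formula: A = b * h
A = 14.7 * 15.8
A = 232.26
232.26 in^2


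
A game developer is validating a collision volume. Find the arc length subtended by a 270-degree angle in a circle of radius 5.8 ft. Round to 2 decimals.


Shape: circular arc
Radius r = 5.8 ft, Angle = 270 degrees
Formula: L = (angle/360) * 2 * pi * r
2 * pi * r = 11.6 * pi
L = (270/360) * 11.6 * pi
L = 8.7 * pi
L = 27.33
27.33 ft


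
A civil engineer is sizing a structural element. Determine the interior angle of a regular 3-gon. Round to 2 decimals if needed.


Shape: regular triangle (3 sides)
Formula: interior angle = (n - 2) * 180 / n
(n - 2) = 1
(n - 2) * 180 = 180
angle = 180 / 3
angle = 60
60 degrees


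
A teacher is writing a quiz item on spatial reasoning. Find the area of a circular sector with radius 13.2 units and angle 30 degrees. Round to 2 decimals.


Shape: circular sector
Radius r = 13.2 units, Angle = 30 degrees
Formula: A = (angle/360) * pi * r^2
r^2 = 174.24
Fraction of circle = 30/360
A = (30/360) * pi * 174.24
A = 14.52 * pi
A = 45.62
45.62 units^2


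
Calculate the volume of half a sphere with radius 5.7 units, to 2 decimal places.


Shape: hemisphere (half of a sphere)
Radius r = 5.7 units
Formula: V = (1/2) * (4/3) * pi * r^3 = (2/3) * pi * r^3
r^3 = 185.193
(2/3) * 185.193 = 123.462
V = 123.462 * pi
V = 387.87
387.87 units^3


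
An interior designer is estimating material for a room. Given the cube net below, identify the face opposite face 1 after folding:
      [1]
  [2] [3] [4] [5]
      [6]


Net: cross layout. Take square 3 as the base (bottom).
Fold the four squares in the horizontal row up around 3: 2 -> left, 4 -> right, 5 wraps to the top.
Fold 1 and 6 up from 3: 1 -> back, 6 -> front.
Opposite pairs are therefore: (1, 6), (2, 4), (3, 5).
Face 1 is opposite face 6.
face 6


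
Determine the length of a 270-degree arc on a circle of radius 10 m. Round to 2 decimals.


Shape: circular arc
Radius r = 10 m, Angle = 270 degrees
Formula: L = (angle/360) * 2 * pi * r
2 * pi * r = 20 * pi
L = (270/360) * 20 * pi
L = 15 * pi
L = 47.12
47.12 m


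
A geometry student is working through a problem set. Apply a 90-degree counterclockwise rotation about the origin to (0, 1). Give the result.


Transformation: rotation about the origin
Original point: (0, 1)
Rule for 90 deg counterclockwise: (x, y) -> (-y, x)
Apply: (0, 1) -> (-1, 0)
(-1, 0)


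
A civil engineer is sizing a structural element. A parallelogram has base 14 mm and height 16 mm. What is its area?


Shape: parallelogram
Base b = 14 mm, Height h = 16 mm
Formula: A = b * h
A = 14 * 16
A = 224
224 mm^2


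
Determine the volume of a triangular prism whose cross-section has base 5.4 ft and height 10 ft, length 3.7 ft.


Shape: triangular prism
Triangle base = 5.4 ft, triangle height = 10 ft, prism length L = 3.7 ft
Formula: V = (1/2 * b * h_tri) * L
Cross-section area = 0.5 * 5.4 * 10 = 27
V = 27 * 3.7
V = 99.9
99.9 ft^3


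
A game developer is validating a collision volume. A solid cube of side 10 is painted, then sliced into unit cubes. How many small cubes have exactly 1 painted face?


Large cube: 10 x 10 x 10, cut into unit cubes.
n = 10, so n - 2 = 8
Cubes with 1 painted face lie in the interior of each face.
A cube has 6 faces; each contributes (n - 2)^2 = 64 such cubes.
Count = 6 * 64 = 384
384 unit cubes


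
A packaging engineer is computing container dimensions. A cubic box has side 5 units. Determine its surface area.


Shape: cube
Side s = 5 units
A cube has 6 square faces.
Formula: SA = 6 * s^2
s^2 = 25
SA = 6 * 25
SA = 150
150 units^2
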